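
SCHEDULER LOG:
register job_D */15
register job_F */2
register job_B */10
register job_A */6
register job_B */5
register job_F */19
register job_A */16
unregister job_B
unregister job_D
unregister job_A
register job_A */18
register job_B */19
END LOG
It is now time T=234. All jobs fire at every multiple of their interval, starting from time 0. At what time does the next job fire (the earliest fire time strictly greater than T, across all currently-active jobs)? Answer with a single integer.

Op 1: register job_D */15 -> active={job_D:*/15}
Op 2: register job_F */2 -> active={job_D:*/15, job_F:*/2}
Op 3: register job_B */10 -> active={job_B:*/10, job_D:*/15, job_F:*/2}
Op 4: register job_A */6 -> active={job_A:*/6, job_B:*/10, job_D:*/15, job_F:*/2}
Op 5: register job_B */5 -> active={job_A:*/6, job_B:*/5, job_D:*/15, job_F:*/2}
Op 6: register job_F */19 -> active={job_A:*/6, job_B:*/5, job_D:*/15, job_F:*/19}
Op 7: register job_A */16 -> active={job_A:*/16, job_B:*/5, job_D:*/15, job_F:*/19}
Op 8: unregister job_B -> active={job_A:*/16, job_D:*/15, job_F:*/19}
Op 9: unregister job_D -> active={job_A:*/16, job_F:*/19}
Op 10: unregister job_A -> active={job_F:*/19}
Op 11: register job_A */18 -> active={job_A:*/18, job_F:*/19}
Op 12: register job_B */19 -> active={job_A:*/18, job_B:*/19, job_F:*/19}
  job_A: interval 18, next fire after T=234 is 252
  job_B: interval 19, next fire after T=234 is 247
  job_F: interval 19, next fire after T=234 is 247
Earliest fire time = 247 (job job_B)

Answer: 247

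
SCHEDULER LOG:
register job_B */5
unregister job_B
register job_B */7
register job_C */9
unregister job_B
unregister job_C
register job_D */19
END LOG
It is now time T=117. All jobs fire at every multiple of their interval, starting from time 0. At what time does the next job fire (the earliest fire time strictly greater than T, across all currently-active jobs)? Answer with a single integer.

Answer: 133

Derivation:
Op 1: register job_B */5 -> active={job_B:*/5}
Op 2: unregister job_B -> active={}
Op 3: register job_B */7 -> active={job_B:*/7}
Op 4: register job_C */9 -> active={job_B:*/7, job_C:*/9}
Op 5: unregister job_B -> active={job_C:*/9}
Op 6: unregister job_C -> active={}
Op 7: register job_D */19 -> active={job_D:*/19}
  job_D: interval 19, next fire after T=117 is 133
Earliest fire time = 133 (job job_D)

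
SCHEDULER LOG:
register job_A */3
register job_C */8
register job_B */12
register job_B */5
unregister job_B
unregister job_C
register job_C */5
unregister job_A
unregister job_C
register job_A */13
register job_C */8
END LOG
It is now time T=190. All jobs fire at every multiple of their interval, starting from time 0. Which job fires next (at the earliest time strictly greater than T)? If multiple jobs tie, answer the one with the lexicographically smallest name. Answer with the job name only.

Answer: job_C

Derivation:
Op 1: register job_A */3 -> active={job_A:*/3}
Op 2: register job_C */8 -> active={job_A:*/3, job_C:*/8}
Op 3: register job_B */12 -> active={job_A:*/3, job_B:*/12, job_C:*/8}
Op 4: register job_B */5 -> active={job_A:*/3, job_B:*/5, job_C:*/8}
Op 5: unregister job_B -> active={job_A:*/3, job_C:*/8}
Op 6: unregister job_C -> active={job_A:*/3}
Op 7: register job_C */5 -> active={job_A:*/3, job_C:*/5}
Op 8: unregister job_A -> active={job_C:*/5}
Op 9: unregister job_C -> active={}
Op 10: register job_A */13 -> active={job_A:*/13}
Op 11: register job_C */8 -> active={job_A:*/13, job_C:*/8}
  job_A: interval 13, next fire after T=190 is 195
  job_C: interval 8, next fire after T=190 is 192
Earliest = 192, winner (lex tiebreak) = job_C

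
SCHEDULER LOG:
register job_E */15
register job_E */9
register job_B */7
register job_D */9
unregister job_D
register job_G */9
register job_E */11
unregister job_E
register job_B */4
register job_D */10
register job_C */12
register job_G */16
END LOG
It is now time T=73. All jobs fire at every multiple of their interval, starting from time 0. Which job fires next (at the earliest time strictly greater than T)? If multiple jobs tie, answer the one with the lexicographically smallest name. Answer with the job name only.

Answer: job_B

Derivation:
Op 1: register job_E */15 -> active={job_E:*/15}
Op 2: register job_E */9 -> active={job_E:*/9}
Op 3: register job_B */7 -> active={job_B:*/7, job_E:*/9}
Op 4: register job_D */9 -> active={job_B:*/7, job_D:*/9, job_E:*/9}
Op 5: unregister job_D -> active={job_B:*/7, job_E:*/9}
Op 6: register job_G */9 -> active={job_B:*/7, job_E:*/9, job_G:*/9}
Op 7: register job_E */11 -> active={job_B:*/7, job_E:*/11, job_G:*/9}
Op 8: unregister job_E -> active={job_B:*/7, job_G:*/9}
Op 9: register job_B */4 -> active={job_B:*/4, job_G:*/9}
Op 10: register job_D */10 -> active={job_B:*/4, job_D:*/10, job_G:*/9}
Op 11: register job_C */12 -> active={job_B:*/4, job_C:*/12, job_D:*/10, job_G:*/9}
Op 12: register job_G */16 -> active={job_B:*/4, job_C:*/12, job_D:*/10, job_G:*/16}
  job_B: interval 4, next fire after T=73 is 76
  job_C: interval 12, next fire after T=73 is 84
  job_D: interval 10, next fire after T=73 is 80
  job_G: interval 16, next fire after T=73 is 80
Earliest = 76, winner (lex tiebreak) = job_B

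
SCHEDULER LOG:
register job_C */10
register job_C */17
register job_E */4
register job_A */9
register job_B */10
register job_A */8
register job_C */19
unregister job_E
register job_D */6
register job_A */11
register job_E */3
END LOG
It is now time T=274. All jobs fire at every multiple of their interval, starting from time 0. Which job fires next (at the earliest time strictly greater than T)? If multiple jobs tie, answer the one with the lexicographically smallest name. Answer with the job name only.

Op 1: register job_C */10 -> active={job_C:*/10}
Op 2: register job_C */17 -> active={job_C:*/17}
Op 3: register job_E */4 -> active={job_C:*/17, job_E:*/4}
Op 4: register job_A */9 -> active={job_A:*/9, job_C:*/17, job_E:*/4}
Op 5: register job_B */10 -> active={job_A:*/9, job_B:*/10, job_C:*/17, job_E:*/4}
Op 6: register job_A */8 -> active={job_A:*/8, job_B:*/10, job_C:*/17, job_E:*/4}
Op 7: register job_C */19 -> active={job_A:*/8, job_B:*/10, job_C:*/19, job_E:*/4}
Op 8: unregister job_E -> active={job_A:*/8, job_B:*/10, job_C:*/19}
Op 9: register job_D */6 -> active={job_A:*/8, job_B:*/10, job_C:*/19, job_D:*/6}
Op 10: register job_A */11 -> active={job_A:*/11, job_B:*/10, job_C:*/19, job_D:*/6}
Op 11: register job_E */3 -> active={job_A:*/11, job_B:*/10, job_C:*/19, job_D:*/6, job_E:*/3}
  job_A: interval 11, next fire after T=274 is 275
  job_B: interval 10, next fire after T=274 is 280
  job_C: interval 19, next fire after T=274 is 285
  job_D: interval 6, next fire after T=274 is 276
  job_E: interval 3, next fire after T=274 is 276
Earliest = 275, winner (lex tiebreak) = job_A

Answer: job_A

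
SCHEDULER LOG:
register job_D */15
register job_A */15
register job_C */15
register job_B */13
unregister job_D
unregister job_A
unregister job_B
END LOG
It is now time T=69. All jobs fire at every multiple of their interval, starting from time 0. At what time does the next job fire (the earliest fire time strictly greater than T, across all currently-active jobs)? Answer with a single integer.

Answer: 75

Derivation:
Op 1: register job_D */15 -> active={job_D:*/15}
Op 2: register job_A */15 -> active={job_A:*/15, job_D:*/15}
Op 3: register job_C */15 -> active={job_A:*/15, job_C:*/15, job_D:*/15}
Op 4: register job_B */13 -> active={job_A:*/15, job_B:*/13, job_C:*/15, job_D:*/15}
Op 5: unregister job_D -> active={job_A:*/15, job_B:*/13, job_C:*/15}
Op 6: unregister job_A -> active={job_B:*/13, job_C:*/15}
Op 7: unregister job_B -> active={job_C:*/15}
  job_C: interval 15, next fire after T=69 is 75
Earliest fire time = 75 (job job_C)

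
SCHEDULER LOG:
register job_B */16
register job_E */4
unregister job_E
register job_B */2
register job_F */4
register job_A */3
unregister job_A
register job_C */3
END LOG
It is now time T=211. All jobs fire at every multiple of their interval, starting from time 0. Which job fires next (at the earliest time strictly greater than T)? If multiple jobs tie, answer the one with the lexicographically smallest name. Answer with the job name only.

Op 1: register job_B */16 -> active={job_B:*/16}
Op 2: register job_E */4 -> active={job_B:*/16, job_E:*/4}
Op 3: unregister job_E -> active={job_B:*/16}
Op 4: register job_B */2 -> active={job_B:*/2}
Op 5: register job_F */4 -> active={job_B:*/2, job_F:*/4}
Op 6: register job_A */3 -> active={job_A:*/3, job_B:*/2, job_F:*/4}
Op 7: unregister job_A -> active={job_B:*/2, job_F:*/4}
Op 8: register job_C */3 -> active={job_B:*/2, job_C:*/3, job_F:*/4}
  job_B: interval 2, next fire after T=211 is 212
  job_C: interval 3, next fire after T=211 is 213
  job_F: interval 4, next fire after T=211 is 212
Earliest = 212, winner (lex tiebreak) = job_B

Answer: job_B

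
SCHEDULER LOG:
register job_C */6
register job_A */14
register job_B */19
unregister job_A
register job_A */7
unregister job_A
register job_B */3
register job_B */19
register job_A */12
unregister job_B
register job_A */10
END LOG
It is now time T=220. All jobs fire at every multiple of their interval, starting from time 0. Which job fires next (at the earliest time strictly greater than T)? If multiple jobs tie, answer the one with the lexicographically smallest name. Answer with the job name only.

Answer: job_C

Derivation:
Op 1: register job_C */6 -> active={job_C:*/6}
Op 2: register job_A */14 -> active={job_A:*/14, job_C:*/6}
Op 3: register job_B */19 -> active={job_A:*/14, job_B:*/19, job_C:*/6}
Op 4: unregister job_A -> active={job_B:*/19, job_C:*/6}
Op 5: register job_A */7 -> active={job_A:*/7, job_B:*/19, job_C:*/6}
Op 6: unregister job_A -> active={job_B:*/19, job_C:*/6}
Op 7: register job_B */3 -> active={job_B:*/3, job_C:*/6}
Op 8: register job_B */19 -> active={job_B:*/19, job_C:*/6}
Op 9: register job_A */12 -> active={job_A:*/12, job_B:*/19, job_C:*/6}
Op 10: unregister job_B -> active={job_A:*/12, job_C:*/6}
Op 11: register job_A */10 -> active={job_A:*/10, job_C:*/6}
  job_A: interval 10, next fire after T=220 is 230
  job_C: interval 6, next fire after T=220 is 222
Earliest = 222, winner (lex tiebreak) = job_C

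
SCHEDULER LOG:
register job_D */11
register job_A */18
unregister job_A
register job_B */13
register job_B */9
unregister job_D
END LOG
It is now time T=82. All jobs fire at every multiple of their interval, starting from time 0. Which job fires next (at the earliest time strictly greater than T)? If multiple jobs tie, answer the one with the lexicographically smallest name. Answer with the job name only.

Answer: job_B

Derivation:
Op 1: register job_D */11 -> active={job_D:*/11}
Op 2: register job_A */18 -> active={job_A:*/18, job_D:*/11}
Op 3: unregister job_A -> active={job_D:*/11}
Op 4: register job_B */13 -> active={job_B:*/13, job_D:*/11}
Op 5: register job_B */9 -> active={job_B:*/9, job_D:*/11}
Op 6: unregister job_D -> active={job_B:*/9}
  job_B: interval 9, next fire after T=82 is 90
Earliest = 90, winner (lex tiebreak) = job_B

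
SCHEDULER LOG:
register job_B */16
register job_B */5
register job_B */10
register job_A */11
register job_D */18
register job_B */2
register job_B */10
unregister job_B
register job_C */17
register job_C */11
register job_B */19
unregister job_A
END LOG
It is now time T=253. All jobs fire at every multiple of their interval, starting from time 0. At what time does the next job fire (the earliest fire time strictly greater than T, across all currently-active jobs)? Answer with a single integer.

Op 1: register job_B */16 -> active={job_B:*/16}
Op 2: register job_B */5 -> active={job_B:*/5}
Op 3: register job_B */10 -> active={job_B:*/10}
Op 4: register job_A */11 -> active={job_A:*/11, job_B:*/10}
Op 5: register job_D */18 -> active={job_A:*/11, job_B:*/10, job_D:*/18}
Op 6: register job_B */2 -> active={job_A:*/11, job_B:*/2, job_D:*/18}
Op 7: register job_B */10 -> active={job_A:*/11, job_B:*/10, job_D:*/18}
Op 8: unregister job_B -> active={job_A:*/11, job_D:*/18}
Op 9: register job_C */17 -> active={job_A:*/11, job_C:*/17, job_D:*/18}
Op 10: register job_C */11 -> active={job_A:*/11, job_C:*/11, job_D:*/18}
Op 11: register job_B */19 -> active={job_A:*/11, job_B:*/19, job_C:*/11, job_D:*/18}
Op 12: unregister job_A -> active={job_B:*/19, job_C:*/11, job_D:*/18}
  job_B: interval 19, next fire after T=253 is 266
  job_C: interval 11, next fire after T=253 is 264
  job_D: interval 18, next fire after T=253 is 270
Earliest fire time = 264 (job job_C)

Answer: 264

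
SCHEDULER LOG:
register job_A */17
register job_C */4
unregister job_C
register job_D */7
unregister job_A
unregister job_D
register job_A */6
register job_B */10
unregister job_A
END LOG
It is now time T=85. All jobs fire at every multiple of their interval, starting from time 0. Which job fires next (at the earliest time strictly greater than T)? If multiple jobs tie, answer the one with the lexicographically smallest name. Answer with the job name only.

Op 1: register job_A */17 -> active={job_A:*/17}
Op 2: register job_C */4 -> active={job_A:*/17, job_C:*/4}
Op 3: unregister job_C -> active={job_A:*/17}
Op 4: register job_D */7 -> active={job_A:*/17, job_D:*/7}
Op 5: unregister job_A -> active={job_D:*/7}
Op 6: unregister job_D -> active={}
Op 7: register job_A */6 -> active={job_A:*/6}
Op 8: register job_B */10 -> active={job_A:*/6, job_B:*/10}
Op 9: unregister job_A -> active={job_B:*/10}
  job_B: interval 10, next fire after T=85 is 90
Earliest = 90, winner (lex tiebreak) = job_B

Answer: job_B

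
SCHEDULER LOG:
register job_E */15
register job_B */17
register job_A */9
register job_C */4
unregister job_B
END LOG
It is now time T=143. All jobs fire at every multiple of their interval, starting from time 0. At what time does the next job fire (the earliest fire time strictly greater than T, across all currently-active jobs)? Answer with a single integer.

Op 1: register job_E */15 -> active={job_E:*/15}
Op 2: register job_B */17 -> active={job_B:*/17, job_E:*/15}
Op 3: register job_A */9 -> active={job_A:*/9, job_B:*/17, job_E:*/15}
Op 4: register job_C */4 -> active={job_A:*/9, job_B:*/17, job_C:*/4, job_E:*/15}
Op 5: unregister job_B -> active={job_A:*/9, job_C:*/4, job_E:*/15}
  job_A: interval 9, next fire after T=143 is 144
  job_C: interval 4, next fire after T=143 is 144
  job_E: interval 15, next fire after T=143 is 150
Earliest fire time = 144 (job job_A)

Answer: 144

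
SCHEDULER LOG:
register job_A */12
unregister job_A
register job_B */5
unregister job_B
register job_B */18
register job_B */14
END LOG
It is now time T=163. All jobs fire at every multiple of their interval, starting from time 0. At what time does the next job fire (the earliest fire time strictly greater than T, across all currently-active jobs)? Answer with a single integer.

Op 1: register job_A */12 -> active={job_A:*/12}
Op 2: unregister job_A -> active={}
Op 3: register job_B */5 -> active={job_B:*/5}
Op 4: unregister job_B -> active={}
Op 5: register job_B */18 -> active={job_B:*/18}
Op 6: register job_B */14 -> active={job_B:*/14}
  job_B: interval 14, next fire after T=163 is 168
Earliest fire time = 168 (job job_B)

Answer: 168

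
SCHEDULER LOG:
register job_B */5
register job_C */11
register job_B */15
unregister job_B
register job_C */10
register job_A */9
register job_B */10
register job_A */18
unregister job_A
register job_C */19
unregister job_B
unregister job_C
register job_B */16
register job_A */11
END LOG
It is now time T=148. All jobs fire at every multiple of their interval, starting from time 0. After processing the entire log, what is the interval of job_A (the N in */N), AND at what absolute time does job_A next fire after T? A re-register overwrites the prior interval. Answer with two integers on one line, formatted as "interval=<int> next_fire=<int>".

Answer: interval=11 next_fire=154

Derivation:
Op 1: register job_B */5 -> active={job_B:*/5}
Op 2: register job_C */11 -> active={job_B:*/5, job_C:*/11}
Op 3: register job_B */15 -> active={job_B:*/15, job_C:*/11}
Op 4: unregister job_B -> active={job_C:*/11}
Op 5: register job_C */10 -> active={job_C:*/10}
Op 6: register job_A */9 -> active={job_A:*/9, job_C:*/10}
Op 7: register job_B */10 -> active={job_A:*/9, job_B:*/10, job_C:*/10}
Op 8: register job_A */18 -> active={job_A:*/18, job_B:*/10, job_C:*/10}
Op 9: unregister job_A -> active={job_B:*/10, job_C:*/10}
Op 10: register job_C */19 -> active={job_B:*/10, job_C:*/19}
Op 11: unregister job_B -> active={job_C:*/19}
Op 12: unregister job_C -> active={}
Op 13: register job_B */16 -> active={job_B:*/16}
Op 14: register job_A */11 -> active={job_A:*/11, job_B:*/16}
Final interval of job_A = 11
Next fire of job_A after T=148: (148//11+1)*11 = 154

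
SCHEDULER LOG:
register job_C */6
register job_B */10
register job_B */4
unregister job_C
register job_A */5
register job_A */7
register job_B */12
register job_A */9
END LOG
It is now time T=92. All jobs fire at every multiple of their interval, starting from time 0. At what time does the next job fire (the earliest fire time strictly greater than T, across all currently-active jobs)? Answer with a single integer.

Op 1: register job_C */6 -> active={job_C:*/6}
Op 2: register job_B */10 -> active={job_B:*/10, job_C:*/6}
Op 3: register job_B */4 -> active={job_B:*/4, job_C:*/6}
Op 4: unregister job_C -> active={job_B:*/4}
Op 5: register job_A */5 -> active={job_A:*/5, job_B:*/4}
Op 6: register job_A */7 -> active={job_A:*/7, job_B:*/4}
Op 7: register job_B */12 -> active={job_A:*/7, job_B:*/12}
Op 8: register job_A */9 -> active={job_A:*/9, job_B:*/12}
  job_A: interval 9, next fire after T=92 is 99
  job_B: interval 12, next fire after T=92 is 96
Earliest fire time = 96 (job job_B)

Answer: 96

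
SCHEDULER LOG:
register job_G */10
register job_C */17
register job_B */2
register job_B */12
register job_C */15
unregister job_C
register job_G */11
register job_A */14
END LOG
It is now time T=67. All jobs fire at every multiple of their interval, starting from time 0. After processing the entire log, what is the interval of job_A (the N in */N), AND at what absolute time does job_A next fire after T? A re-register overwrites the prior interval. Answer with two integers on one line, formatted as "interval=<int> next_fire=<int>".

Answer: interval=14 next_fire=70

Derivation:
Op 1: register job_G */10 -> active={job_G:*/10}
Op 2: register job_C */17 -> active={job_C:*/17, job_G:*/10}
Op 3: register job_B */2 -> active={job_B:*/2, job_C:*/17, job_G:*/10}
Op 4: register job_B */12 -> active={job_B:*/12, job_C:*/17, job_G:*/10}
Op 5: register job_C */15 -> active={job_B:*/12, job_C:*/15, job_G:*/10}
Op 6: unregister job_C -> active={job_B:*/12, job_G:*/10}
Op 7: register job_G */11 -> active={job_B:*/12, job_G:*/11}
Op 8: register job_A */14 -> active={job_A:*/14, job_B:*/12, job_G:*/11}
Final interval of job_A = 14
Next fire of job_A after T=67: (67//14+1)*14 = 70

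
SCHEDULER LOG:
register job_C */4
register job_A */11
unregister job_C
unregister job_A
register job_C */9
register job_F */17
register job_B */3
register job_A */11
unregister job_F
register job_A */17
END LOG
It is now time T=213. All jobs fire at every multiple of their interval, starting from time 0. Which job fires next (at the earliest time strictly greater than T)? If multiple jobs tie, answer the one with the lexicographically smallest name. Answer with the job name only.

Op 1: register job_C */4 -> active={job_C:*/4}
Op 2: register job_A */11 -> active={job_A:*/11, job_C:*/4}
Op 3: unregister job_C -> active={job_A:*/11}
Op 4: unregister job_A -> active={}
Op 5: register job_C */9 -> active={job_C:*/9}
Op 6: register job_F */17 -> active={job_C:*/9, job_F:*/17}
Op 7: register job_B */3 -> active={job_B:*/3, job_C:*/9, job_F:*/17}
Op 8: register job_A */11 -> active={job_A:*/11, job_B:*/3, job_C:*/9, job_F:*/17}
Op 9: unregister job_F -> active={job_A:*/11, job_B:*/3, job_C:*/9}
Op 10: register job_A */17 -> active={job_A:*/17, job_B:*/3, job_C:*/9}
  job_A: interval 17, next fire after T=213 is 221
  job_B: interval 3, next fire after T=213 is 216
  job_C: interval 9, next fire after T=213 is 216
Earliest = 216, winner (lex tiebreak) = job_B

Answer: job_B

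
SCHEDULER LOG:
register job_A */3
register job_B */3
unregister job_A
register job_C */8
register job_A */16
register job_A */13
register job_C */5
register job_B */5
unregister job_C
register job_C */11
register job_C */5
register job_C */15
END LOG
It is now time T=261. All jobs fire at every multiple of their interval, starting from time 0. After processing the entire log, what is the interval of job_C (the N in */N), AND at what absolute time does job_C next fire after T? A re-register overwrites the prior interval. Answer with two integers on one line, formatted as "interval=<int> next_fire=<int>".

Op 1: register job_A */3 -> active={job_A:*/3}
Op 2: register job_B */3 -> active={job_A:*/3, job_B:*/3}
Op 3: unregister job_A -> active={job_B:*/3}
Op 4: register job_C */8 -> active={job_B:*/3, job_C:*/8}
Op 5: register job_A */16 -> active={job_A:*/16, job_B:*/3, job_C:*/8}
Op 6: register job_A */13 -> active={job_A:*/13, job_B:*/3, job_C:*/8}
Op 7: register job_C */5 -> active={job_A:*/13, job_B:*/3, job_C:*/5}
Op 8: register job_B */5 -> active={job_A:*/13, job_B:*/5, job_C:*/5}
Op 9: unregister job_C -> active={job_A:*/13, job_B:*/5}
Op 10: register job_C */11 -> active={job_A:*/13, job_B:*/5, job_C:*/11}
Op 11: register job_C */5 -> active={job_A:*/13, job_B:*/5, job_C:*/5}
Op 12: register job_C */15 -> active={job_A:*/13, job_B:*/5, job_C:*/15}
Final interval of job_C = 15
Next fire of job_C after T=261: (261//15+1)*15 = 270

Answer: interval=15 next_fire=270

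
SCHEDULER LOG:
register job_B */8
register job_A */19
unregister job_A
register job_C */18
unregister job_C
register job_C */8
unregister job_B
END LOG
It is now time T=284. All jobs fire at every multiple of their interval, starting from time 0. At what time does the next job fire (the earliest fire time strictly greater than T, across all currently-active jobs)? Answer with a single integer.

Answer: 288

Derivation:
Op 1: register job_B */8 -> active={job_B:*/8}
Op 2: register job_A */19 -> active={job_A:*/19, job_B:*/8}
Op 3: unregister job_A -> active={job_B:*/8}
Op 4: register job_C */18 -> active={job_B:*/8, job_C:*/18}
Op 5: unregister job_C -> active={job_B:*/8}
Op 6: register job_C */8 -> active={job_B:*/8, job_C:*/8}
Op 7: unregister job_B -> active={job_C:*/8}
  job_C: interval 8, next fire after T=284 is 288
Earliest fire time = 288 (job job_C)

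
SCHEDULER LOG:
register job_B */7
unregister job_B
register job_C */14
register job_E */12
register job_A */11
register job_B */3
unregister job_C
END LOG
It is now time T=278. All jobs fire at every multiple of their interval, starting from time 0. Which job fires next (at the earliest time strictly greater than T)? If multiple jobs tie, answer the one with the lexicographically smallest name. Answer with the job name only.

Answer: job_B

Derivation:
Op 1: register job_B */7 -> active={job_B:*/7}
Op 2: unregister job_B -> active={}
Op 3: register job_C */14 -> active={job_C:*/14}
Op 4: register job_E */12 -> active={job_C:*/14, job_E:*/12}
Op 5: register job_A */11 -> active={job_A:*/11, job_C:*/14, job_E:*/12}
Op 6: register job_B */3 -> active={job_A:*/11, job_B:*/3, job_C:*/14, job_E:*/12}
Op 7: unregister job_C -> active={job_A:*/11, job_B:*/3, job_E:*/12}
  job_A: interval 11, next fire after T=278 is 286
  job_B: interval 3, next fire after T=278 is 279
  job_E: interval 12, next fire after T=278 is 288
Earliest = 279, winner (lex tiebreak) = job_B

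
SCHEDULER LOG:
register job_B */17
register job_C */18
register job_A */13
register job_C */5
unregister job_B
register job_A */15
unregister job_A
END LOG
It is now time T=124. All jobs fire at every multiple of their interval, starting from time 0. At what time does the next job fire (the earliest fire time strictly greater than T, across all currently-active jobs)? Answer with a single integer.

Op 1: register job_B */17 -> active={job_B:*/17}
Op 2: register job_C */18 -> active={job_B:*/17, job_C:*/18}
Op 3: register job_A */13 -> active={job_A:*/13, job_B:*/17, job_C:*/18}
Op 4: register job_C */5 -> active={job_A:*/13, job_B:*/17, job_C:*/5}
Op 5: unregister job_B -> active={job_A:*/13, job_C:*/5}
Op 6: register job_A */15 -> active={job_A:*/15, job_C:*/5}
Op 7: unregister job_A -> active={job_C:*/5}
  job_C: interval 5, next fire after T=124 is 125
Earliest fire time = 125 (job job_C)

Answer: 125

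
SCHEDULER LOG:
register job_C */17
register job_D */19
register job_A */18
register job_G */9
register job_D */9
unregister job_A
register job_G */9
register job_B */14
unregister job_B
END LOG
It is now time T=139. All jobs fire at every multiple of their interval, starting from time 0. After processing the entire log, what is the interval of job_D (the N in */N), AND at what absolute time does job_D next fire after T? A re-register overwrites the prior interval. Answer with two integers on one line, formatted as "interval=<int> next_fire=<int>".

Op 1: register job_C */17 -> active={job_C:*/17}
Op 2: register job_D */19 -> active={job_C:*/17, job_D:*/19}
Op 3: register job_A */18 -> active={job_A:*/18, job_C:*/17, job_D:*/19}
Op 4: register job_G */9 -> active={job_A:*/18, job_C:*/17, job_D:*/19, job_G:*/9}
Op 5: register job_D */9 -> active={job_A:*/18, job_C:*/17, job_D:*/9, job_G:*/9}
Op 6: unregister job_A -> active={job_C:*/17, job_D:*/9, job_G:*/9}
Op 7: register job_G */9 -> active={job_C:*/17, job_D:*/9, job_G:*/9}
Op 8: register job_B */14 -> active={job_B:*/14, job_C:*/17, job_D:*/9, job_G:*/9}
Op 9: unregister job_B -> active={job_C:*/17, job_D:*/9, job_G:*/9}
Final interval of job_D = 9
Next fire of job_D after T=139: (139//9+1)*9 = 144

Answer: interval=9 next_fire=144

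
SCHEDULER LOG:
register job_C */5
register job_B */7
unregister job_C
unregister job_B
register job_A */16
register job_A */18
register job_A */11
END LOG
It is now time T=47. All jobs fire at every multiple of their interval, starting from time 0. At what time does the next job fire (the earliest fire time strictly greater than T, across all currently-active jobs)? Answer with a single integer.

Answer: 55

Derivation:
Op 1: register job_C */5 -> active={job_C:*/5}
Op 2: register job_B */7 -> active={job_B:*/7, job_C:*/5}
Op 3: unregister job_C -> active={job_B:*/7}
Op 4: unregister job_B -> active={}
Op 5: register job_A */16 -> active={job_A:*/16}
Op 6: register job_A */18 -> active={job_A:*/18}
Op 7: register job_A */11 -> active={job_A:*/11}
  job_A: interval 11, next fire after T=47 is 55
Earliest fire time = 55 (job job_A)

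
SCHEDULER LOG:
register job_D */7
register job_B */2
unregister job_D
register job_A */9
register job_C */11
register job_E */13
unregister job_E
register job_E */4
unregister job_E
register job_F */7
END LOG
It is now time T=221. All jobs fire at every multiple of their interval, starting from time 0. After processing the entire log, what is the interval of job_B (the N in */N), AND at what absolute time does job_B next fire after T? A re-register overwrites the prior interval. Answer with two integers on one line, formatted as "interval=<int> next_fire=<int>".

Answer: interval=2 next_fire=222

Derivation:
Op 1: register job_D */7 -> active={job_D:*/7}
Op 2: register job_B */2 -> active={job_B:*/2, job_D:*/7}
Op 3: unregister job_D -> active={job_B:*/2}
Op 4: register job_A */9 -> active={job_A:*/9, job_B:*/2}
Op 5: register job_C */11 -> active={job_A:*/9, job_B:*/2, job_C:*/11}
Op 6: register job_E */13 -> active={job_A:*/9, job_B:*/2, job_C:*/11, job_E:*/13}
Op 7: unregister job_E -> active={job_A:*/9, job_B:*/2, job_C:*/11}
Op 8: register job_E */4 -> active={job_A:*/9, job_B:*/2, job_C:*/11, job_E:*/4}
Op 9: unregister job_E -> active={job_A:*/9, job_B:*/2, job_C:*/11}
Op 10: register job_F */7 -> active={job_A:*/9, job_B:*/2, job_C:*/11, job_F:*/7}
Final interval of job_B = 2
Next fire of job_B after T=221: (221//2+1)*2 = 222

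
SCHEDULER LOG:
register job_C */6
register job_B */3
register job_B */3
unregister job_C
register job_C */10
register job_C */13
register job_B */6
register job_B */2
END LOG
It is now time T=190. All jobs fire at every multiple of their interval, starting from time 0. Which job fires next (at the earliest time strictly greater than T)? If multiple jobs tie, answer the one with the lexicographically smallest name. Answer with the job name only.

Answer: job_B

Derivation:
Op 1: register job_C */6 -> active={job_C:*/6}
Op 2: register job_B */3 -> active={job_B:*/3, job_C:*/6}
Op 3: register job_B */3 -> active={job_B:*/3, job_C:*/6}
Op 4: unregister job_C -> active={job_B:*/3}
Op 5: register job_C */10 -> active={job_B:*/3, job_C:*/10}
Op 6: register job_C */13 -> active={job_B:*/3, job_C:*/13}
Op 7: register job_B */6 -> active={job_B:*/6, job_C:*/13}
Op 8: register job_B */2 -> active={job_B:*/2, job_C:*/13}
  job_B: interval 2, next fire after T=190 is 192
  job_C: interval 13, next fire after T=190 is 195
Earliest = 192, winner (lex tiebreak) = job_B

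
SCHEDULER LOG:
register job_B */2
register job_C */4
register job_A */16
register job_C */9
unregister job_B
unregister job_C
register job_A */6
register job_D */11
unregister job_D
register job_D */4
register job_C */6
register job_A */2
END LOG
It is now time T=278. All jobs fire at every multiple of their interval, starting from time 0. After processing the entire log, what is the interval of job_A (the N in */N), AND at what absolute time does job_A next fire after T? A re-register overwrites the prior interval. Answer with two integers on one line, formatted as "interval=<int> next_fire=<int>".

Answer: interval=2 next_fire=280

Derivation:
Op 1: register job_B */2 -> active={job_B:*/2}
Op 2: register job_C */4 -> active={job_B:*/2, job_C:*/4}
Op 3: register job_A */16 -> active={job_A:*/16, job_B:*/2, job_C:*/4}
Op 4: register job_C */9 -> active={job_A:*/16, job_B:*/2, job_C:*/9}
Op 5: unregister job_B -> active={job_A:*/16, job_C:*/9}
Op 6: unregister job_C -> active={job_A:*/16}
Op 7: register job_A */6 -> active={job_A:*/6}
Op 8: register job_D */11 -> active={job_A:*/6, job_D:*/11}
Op 9: unregister job_D -> active={job_A:*/6}
Op 10: register job_D */4 -> active={job_A:*/6, job_D:*/4}
Op 11: register job_C */6 -> active={job_A:*/6, job_C:*/6, job_D:*/4}
Op 12: register job_A */2 -> active={job_A:*/2, job_C:*/6, job_D:*/4}
Final interval of job_A = 2
Next fire of job_A after T=278: (278//2+1)*2 = 280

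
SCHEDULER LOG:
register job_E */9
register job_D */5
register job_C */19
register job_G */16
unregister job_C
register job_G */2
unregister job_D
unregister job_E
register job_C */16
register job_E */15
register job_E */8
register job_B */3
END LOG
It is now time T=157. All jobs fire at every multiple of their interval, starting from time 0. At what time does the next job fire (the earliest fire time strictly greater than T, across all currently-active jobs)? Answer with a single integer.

Answer: 158

Derivation:
Op 1: register job_E */9 -> active={job_E:*/9}
Op 2: register job_D */5 -> active={job_D:*/5, job_E:*/9}
Op 3: register job_C */19 -> active={job_C:*/19, job_D:*/5, job_E:*/9}
Op 4: register job_G */16 -> active={job_C:*/19, job_D:*/5, job_E:*/9, job_G:*/16}
Op 5: unregister job_C -> active={job_D:*/5, job_E:*/9, job_G:*/16}
Op 6: register job_G */2 -> active={job_D:*/5, job_E:*/9, job_G:*/2}
Op 7: unregister job_D -> active={job_E:*/9, job_G:*/2}
Op 8: unregister job_E -> active={job_G:*/2}
Op 9: register job_C */16 -> active={job_C:*/16, job_G:*/2}
Op 10: register job_E */15 -> active={job_C:*/16, job_E:*/15, job_G:*/2}
Op 11: register job_E */8 -> active={job_C:*/16, job_E:*/8, job_G:*/2}
Op 12: register job_B */3 -> active={job_B:*/3, job_C:*/16, job_E:*/8, job_G:*/2}
  job_B: interval 3, next fire after T=157 is 159
  job_C: interval 16, next fire after T=157 is 160
  job_E: interval 8, next fire after T=157 is 160
  job_G: interval 2, next fire after T=157 is 158
Earliest fire time = 158 (job job_G)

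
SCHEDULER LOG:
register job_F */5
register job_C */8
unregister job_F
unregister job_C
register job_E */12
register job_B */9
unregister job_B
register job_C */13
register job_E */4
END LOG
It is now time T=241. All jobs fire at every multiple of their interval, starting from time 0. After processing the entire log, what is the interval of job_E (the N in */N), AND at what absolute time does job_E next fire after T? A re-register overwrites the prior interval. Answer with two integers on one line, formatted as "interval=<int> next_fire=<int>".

Op 1: register job_F */5 -> active={job_F:*/5}
Op 2: register job_C */8 -> active={job_C:*/8, job_F:*/5}
Op 3: unregister job_F -> active={job_C:*/8}
Op 4: unregister job_C -> active={}
Op 5: register job_E */12 -> active={job_E:*/12}
Op 6: register job_B */9 -> active={job_B:*/9, job_E:*/12}
Op 7: unregister job_B -> active={job_E:*/12}
Op 8: register job_C */13 -> active={job_C:*/13, job_E:*/12}
Op 9: register job_E */4 -> active={job_C:*/13, job_E:*/4}
Final interval of job_E = 4
Next fire of job_E after T=241: (241//4+1)*4 = 244

Answer: interval=4 next_fire=244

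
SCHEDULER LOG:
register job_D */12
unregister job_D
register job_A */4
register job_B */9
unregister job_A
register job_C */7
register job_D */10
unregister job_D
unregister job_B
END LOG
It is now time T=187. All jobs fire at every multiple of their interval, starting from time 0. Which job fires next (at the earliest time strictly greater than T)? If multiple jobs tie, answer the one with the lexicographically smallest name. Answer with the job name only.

Answer: job_C

Derivation:
Op 1: register job_D */12 -> active={job_D:*/12}
Op 2: unregister job_D -> active={}
Op 3: register job_A */4 -> active={job_A:*/4}
Op 4: register job_B */9 -> active={job_A:*/4, job_B:*/9}
Op 5: unregister job_A -> active={job_B:*/9}
Op 6: register job_C */7 -> active={job_B:*/9, job_C:*/7}
Op 7: register job_D */10 -> active={job_B:*/9, job_C:*/7, job_D:*/10}
Op 8: unregister job_D -> active={job_B:*/9, job_C:*/7}
Op 9: unregister job_B -> active={job_C:*/7}
  job_C: interval 7, next fire after T=187 is 189
Earliest = 189, winner (lex tiebreak) = job_C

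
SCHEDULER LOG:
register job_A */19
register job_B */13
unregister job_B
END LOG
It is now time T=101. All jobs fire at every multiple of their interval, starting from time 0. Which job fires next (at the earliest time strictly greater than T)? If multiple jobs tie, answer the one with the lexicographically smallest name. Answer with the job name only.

Answer: job_A

Derivation:
Op 1: register job_A */19 -> active={job_A:*/19}
Op 2: register job_B */13 -> active={job_A:*/19, job_B:*/13}
Op 3: unregister job_B -> active={job_A:*/19}
  job_A: interval 19, next fire after T=101 is 114
Earliest = 114, winner (lex tiebreak) = job_A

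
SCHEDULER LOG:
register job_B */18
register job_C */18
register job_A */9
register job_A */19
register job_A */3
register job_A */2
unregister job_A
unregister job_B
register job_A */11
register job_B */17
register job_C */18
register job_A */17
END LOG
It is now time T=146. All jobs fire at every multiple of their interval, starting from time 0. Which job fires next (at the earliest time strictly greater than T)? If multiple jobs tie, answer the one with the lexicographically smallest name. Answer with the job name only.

Answer: job_A

Derivation:
Op 1: register job_B */18 -> active={job_B:*/18}
Op 2: register job_C */18 -> active={job_B:*/18, job_C:*/18}
Op 3: register job_A */9 -> active={job_A:*/9, job_B:*/18, job_C:*/18}
Op 4: register job_A */19 -> active={job_A:*/19, job_B:*/18, job_C:*/18}
Op 5: register job_A */3 -> active={job_A:*/3, job_B:*/18, job_C:*/18}
Op 6: register job_A */2 -> active={job_A:*/2, job_B:*/18, job_C:*/18}
Op 7: unregister job_A -> active={job_B:*/18, job_C:*/18}
Op 8: unregister job_B -> active={job_C:*/18}
Op 9: register job_A */11 -> active={job_A:*/11, job_C:*/18}
Op 10: register job_B */17 -> active={job_A:*/11, job_B:*/17, job_C:*/18}
Op 11: register job_C */18 -> active={job_A:*/11, job_B:*/17, job_C:*/18}
Op 12: register job_A */17 -> active={job_A:*/17, job_B:*/17, job_C:*/18}
  job_A: interval 17, next fire after T=146 is 153
  job_B: interval 17, next fire after T=146 is 153
  job_C: interval 18, next fire after T=146 is 162
Earliest = 153, winner (lex tiebreak) = job_A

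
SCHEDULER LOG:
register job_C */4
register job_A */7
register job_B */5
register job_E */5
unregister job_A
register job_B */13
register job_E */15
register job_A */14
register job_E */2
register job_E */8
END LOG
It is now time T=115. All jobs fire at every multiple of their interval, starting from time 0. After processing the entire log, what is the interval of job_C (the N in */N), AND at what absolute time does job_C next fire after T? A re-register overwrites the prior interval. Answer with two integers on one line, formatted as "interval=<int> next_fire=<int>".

Answer: interval=4 next_fire=116

Derivation:
Op 1: register job_C */4 -> active={job_C:*/4}
Op 2: register job_A */7 -> active={job_A:*/7, job_C:*/4}
Op 3: register job_B */5 -> active={job_A:*/7, job_B:*/5, job_C:*/4}
Op 4: register job_E */5 -> active={job_A:*/7, job_B:*/5, job_C:*/4, job_E:*/5}
Op 5: unregister job_A -> active={job_B:*/5, job_C:*/4, job_E:*/5}
Op 6: register job_B */13 -> active={job_B:*/13, job_C:*/4, job_E:*/5}
Op 7: register job_E */15 -> active={job_B:*/13, job_C:*/4, job_E:*/15}
Op 8: register job_A */14 -> active={job_A:*/14, job_B:*/13, job_C:*/4, job_E:*/15}
Op 9: register job_E */2 -> active={job_A:*/14, job_B:*/13, job_C:*/4, job_E:*/2}
Op 10: register job_E */8 -> active={job_A:*/14, job_B:*/13, job_C:*/4, job_E:*/8}
Final interval of job_C = 4
Next fire of job_C after T=115: (115//4+1)*4 = 116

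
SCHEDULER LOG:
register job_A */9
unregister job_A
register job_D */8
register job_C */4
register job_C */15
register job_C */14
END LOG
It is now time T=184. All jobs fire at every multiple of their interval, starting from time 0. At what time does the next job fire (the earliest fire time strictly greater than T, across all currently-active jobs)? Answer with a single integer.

Op 1: register job_A */9 -> active={job_A:*/9}
Op 2: unregister job_A -> active={}
Op 3: register job_D */8 -> active={job_D:*/8}
Op 4: register job_C */4 -> active={job_C:*/4, job_D:*/8}
Op 5: register job_C */15 -> active={job_C:*/15, job_D:*/8}
Op 6: register job_C */14 -> active={job_C:*/14, job_D:*/8}
  job_C: interval 14, next fire after T=184 is 196
  job_D: interval 8, next fire after T=184 is 192
Earliest fire time = 192 (job job_D)

Answer: 192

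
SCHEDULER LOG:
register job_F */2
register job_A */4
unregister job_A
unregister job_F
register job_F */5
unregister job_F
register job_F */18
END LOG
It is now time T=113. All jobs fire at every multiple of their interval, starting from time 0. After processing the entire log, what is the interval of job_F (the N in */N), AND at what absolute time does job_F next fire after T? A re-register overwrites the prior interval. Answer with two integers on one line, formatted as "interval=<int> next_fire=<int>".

Answer: interval=18 next_fire=126

Derivation:
Op 1: register job_F */2 -> active={job_F:*/2}
Op 2: register job_A */4 -> active={job_A:*/4, job_F:*/2}
Op 3: unregister job_A -> active={job_F:*/2}
Op 4: unregister job_F -> active={}
Op 5: register job_F */5 -> active={job_F:*/5}
Op 6: unregister job_F -> active={}
Op 7: register job_F */18 -> active={job_F:*/18}
Final interval of job_F = 18
Next fire of job_F after T=113: (113//18+1)*18 = 126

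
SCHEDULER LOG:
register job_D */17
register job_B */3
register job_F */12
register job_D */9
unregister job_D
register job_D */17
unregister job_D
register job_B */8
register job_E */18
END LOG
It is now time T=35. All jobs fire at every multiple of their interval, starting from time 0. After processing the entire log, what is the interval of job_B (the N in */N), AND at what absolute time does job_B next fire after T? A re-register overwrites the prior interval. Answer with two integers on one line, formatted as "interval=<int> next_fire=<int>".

Op 1: register job_D */17 -> active={job_D:*/17}
Op 2: register job_B */3 -> active={job_B:*/3, job_D:*/17}
Op 3: register job_F */12 -> active={job_B:*/3, job_D:*/17, job_F:*/12}
Op 4: register job_D */9 -> active={job_B:*/3, job_D:*/9, job_F:*/12}
Op 5: unregister job_D -> active={job_B:*/3, job_F:*/12}
Op 6: register job_D */17 -> active={job_B:*/3, job_D:*/17, job_F:*/12}
Op 7: unregister job_D -> active={job_B:*/3, job_F:*/12}
Op 8: register job_B */8 -> active={job_B:*/8, job_F:*/12}
Op 9: register job_E */18 -> active={job_B:*/8, job_E:*/18, job_F:*/12}
Final interval of job_B = 8
Next fire of job_B after T=35: (35//8+1)*8 = 40

Answer: interval=8 next_fire=40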